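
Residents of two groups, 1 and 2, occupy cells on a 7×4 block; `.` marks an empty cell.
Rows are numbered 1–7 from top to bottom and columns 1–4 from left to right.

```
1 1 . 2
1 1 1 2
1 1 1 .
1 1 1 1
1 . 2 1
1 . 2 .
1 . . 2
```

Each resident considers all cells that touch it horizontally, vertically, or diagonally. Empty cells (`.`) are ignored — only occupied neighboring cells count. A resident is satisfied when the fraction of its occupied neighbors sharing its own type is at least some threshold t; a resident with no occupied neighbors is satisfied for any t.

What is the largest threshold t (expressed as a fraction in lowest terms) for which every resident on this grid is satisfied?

1/5

Row 1: (1,1)1 3/3 · (1,2)1 4/4 · (1,4)2 1/2
Row 2: (2,1)1 5/5 · (2,2)1 7/7 · (2,3)1 4/6 · (2,4)2 1/3
Row 3: (3,1)1 5/5 · (3,2)1 8/8 · (3,3)1 6/7
Row 4: (4,1)1 4/4 · (4,2)1 6/7 · (4,3)1 5/6 · (4,4)1 3/4
Row 5: (5,1)1 3/3 · (5,3)2 1/5 · (5,4)1 2/4
Row 6: (6,1)1 2/2 · (6,3)2 2/3
Row 7: (7,1)1 1/1 · (7,4)2 1/1
The smallest same-type fraction is 1/5 at (5,3), which reduces to 1/5. Any threshold above that leaves this resident unsatisfied.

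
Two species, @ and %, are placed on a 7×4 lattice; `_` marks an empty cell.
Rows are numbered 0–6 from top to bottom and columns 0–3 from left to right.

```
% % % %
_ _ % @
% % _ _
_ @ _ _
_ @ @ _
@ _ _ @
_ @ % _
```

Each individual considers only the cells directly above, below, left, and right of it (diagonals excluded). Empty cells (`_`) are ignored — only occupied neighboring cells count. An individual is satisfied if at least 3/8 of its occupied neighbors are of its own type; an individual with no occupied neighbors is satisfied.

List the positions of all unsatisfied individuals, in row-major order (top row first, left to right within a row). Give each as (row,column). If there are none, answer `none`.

(1,3), (6,1), (6,2)

Row 0: (0,0)% 1/1 satisfied · (0,1)% 2/2 satisfied · (0,2)% 3/3 satisfied · (0,3)% 1/2 satisfied
Row 1: (1,2)% 1/2 satisfied · (1,3)@ 0/2 not
Row 2: (2,0)% 1/1 satisfied · (2,1)% 1/2 satisfied
Row 3: (3,1)@ 1/2 satisfied
Row 4: (4,1)@ 2/2 satisfied · (4,2)@ 1/1 satisfied
Row 5: (5,0)@ 0/0 satisfied · (5,3)@ 0/0 satisfied
Row 6: (6,1)@ 0/1 not · (6,2)% 0/1 not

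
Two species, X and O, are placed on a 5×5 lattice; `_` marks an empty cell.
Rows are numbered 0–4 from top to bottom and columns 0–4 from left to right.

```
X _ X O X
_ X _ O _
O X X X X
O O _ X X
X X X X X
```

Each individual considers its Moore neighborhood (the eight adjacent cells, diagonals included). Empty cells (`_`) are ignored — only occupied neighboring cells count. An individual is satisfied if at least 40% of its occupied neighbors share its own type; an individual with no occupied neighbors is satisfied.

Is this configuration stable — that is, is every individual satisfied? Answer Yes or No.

No

Row 0: (0,0)X 1/1 ✓ · (0,2)X 1/3 ✗ · (0,3)O 1/3 ✗ · (0,4)X 0/2 ✗
Row 1: (1,1)X 4/5 ✓ · (1,3)O 1/6 ✗
Row 2: (2,0)O 2/4 ✓ · (2,1)X 2/5 ✓ · (2,2)X 4/6 ✓ · (2,3)X 4/5 ✓ · (2,4)X 3/4 ✓
Row 3: (3,0)O 2/5 ✓ · (3,1)O 2/7 ✗ · (3,3)X 7/7 ✓ · (3,4)X 5/5 ✓
Row 4: (4,0)X 1/3 ✗ · (4,1)X 2/4 ✓ · (4,2)X 3/4 ✓ · (4,3)X 4/4 ✓ · (4,4)X 3/3 ✓
For instance (0,2) has only 1/3 same-type neighbors, below 2/5.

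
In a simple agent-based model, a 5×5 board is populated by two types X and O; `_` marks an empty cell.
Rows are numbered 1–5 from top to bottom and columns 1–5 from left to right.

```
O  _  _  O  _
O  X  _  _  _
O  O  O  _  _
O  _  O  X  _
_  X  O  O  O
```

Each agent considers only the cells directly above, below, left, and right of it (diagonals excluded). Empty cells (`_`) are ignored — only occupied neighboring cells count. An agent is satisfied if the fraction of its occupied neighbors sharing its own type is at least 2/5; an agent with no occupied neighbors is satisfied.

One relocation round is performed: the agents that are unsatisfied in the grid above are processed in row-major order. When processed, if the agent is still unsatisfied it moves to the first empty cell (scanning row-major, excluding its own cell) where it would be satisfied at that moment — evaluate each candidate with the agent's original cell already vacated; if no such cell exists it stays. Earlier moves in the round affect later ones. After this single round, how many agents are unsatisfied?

1

Initially unsatisfied (in order): (2,2), (4,4), (5,2).
  (2,2) → (2,5).
  (4,4) → (1,5).
  (5,2) → (2,4).
Resulting grid:
O _ _ O X
O _ _ X X
O O O _ _
O _ O _ _
_ _ O O O
Unsatisfied now: (1,4).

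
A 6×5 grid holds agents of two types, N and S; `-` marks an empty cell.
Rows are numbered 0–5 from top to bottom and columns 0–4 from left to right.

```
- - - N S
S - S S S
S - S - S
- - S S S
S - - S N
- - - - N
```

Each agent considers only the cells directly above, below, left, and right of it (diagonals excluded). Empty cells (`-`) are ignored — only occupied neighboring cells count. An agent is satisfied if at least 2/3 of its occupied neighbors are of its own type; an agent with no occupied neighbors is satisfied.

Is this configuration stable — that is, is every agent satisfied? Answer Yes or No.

No

(0,3)N 0/2 ✗
(0,4)S 1/2 ✗
(1,0)S 1/1 ✓
(1,2)S 2/2 ✓
(1,3)S 2/3 ✓
(1,4)S 3/3 ✓
(2,0)S 1/1 ✓
(2,2)S 2/2 ✓
(2,4)S 2/2 ✓
(3,2)S 2/2 ✓
(3,3)S 3/3 ✓
(3,4)S 2/3 ✓
(4,0)S 0/0 ✓
(4,3)S 1/2 ✗
(4,4)N 1/3 ✗
(5,4)N 1/1 ✓
For instance (0,3) has only 0/2 same-type neighbors, below 2/3.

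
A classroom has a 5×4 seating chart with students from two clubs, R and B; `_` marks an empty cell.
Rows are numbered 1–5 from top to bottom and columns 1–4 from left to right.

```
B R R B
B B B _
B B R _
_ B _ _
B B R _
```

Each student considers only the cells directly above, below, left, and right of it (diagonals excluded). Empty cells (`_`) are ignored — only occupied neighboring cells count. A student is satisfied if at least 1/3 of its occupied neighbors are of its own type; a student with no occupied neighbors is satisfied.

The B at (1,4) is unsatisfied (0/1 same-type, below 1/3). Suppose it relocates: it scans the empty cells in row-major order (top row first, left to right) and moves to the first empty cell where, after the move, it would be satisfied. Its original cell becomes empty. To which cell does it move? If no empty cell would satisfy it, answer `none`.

(2,4)

Vacating (1,4). Empty cells in order:
  (2,4): 1/1 same-type → satisfied — stop here.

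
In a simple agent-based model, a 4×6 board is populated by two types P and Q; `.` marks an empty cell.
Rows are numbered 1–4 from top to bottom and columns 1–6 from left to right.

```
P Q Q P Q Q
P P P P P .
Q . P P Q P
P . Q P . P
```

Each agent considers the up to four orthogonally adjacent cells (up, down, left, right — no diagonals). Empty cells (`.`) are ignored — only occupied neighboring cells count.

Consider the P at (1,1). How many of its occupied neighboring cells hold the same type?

1

Occupied neighbors of (1,1): (2,1)=P, (1,2)=Q.
Same type (P): 1 of 2.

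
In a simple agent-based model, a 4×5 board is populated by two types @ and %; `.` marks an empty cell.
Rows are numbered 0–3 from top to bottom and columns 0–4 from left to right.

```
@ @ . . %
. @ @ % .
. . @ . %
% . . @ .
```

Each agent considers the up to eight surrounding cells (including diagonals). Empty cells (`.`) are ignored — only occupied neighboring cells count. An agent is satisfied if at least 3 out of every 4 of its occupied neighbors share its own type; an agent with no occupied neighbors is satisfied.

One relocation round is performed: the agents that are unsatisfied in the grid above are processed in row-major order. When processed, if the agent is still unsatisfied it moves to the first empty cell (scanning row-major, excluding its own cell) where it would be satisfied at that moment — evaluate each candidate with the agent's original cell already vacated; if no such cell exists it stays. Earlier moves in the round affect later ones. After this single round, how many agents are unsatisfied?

0

Initially unsatisfied (in order): (1,3), (2,4), (3,3).
  (1,3) → (1,4).
  (2,4): no empty cell satisfies it; stays.
  (3,3) → (0,2).
Resulting grid:
@ @ @ . %
. @ @ . %
. . @ . %
% . . . .
All satisfied now.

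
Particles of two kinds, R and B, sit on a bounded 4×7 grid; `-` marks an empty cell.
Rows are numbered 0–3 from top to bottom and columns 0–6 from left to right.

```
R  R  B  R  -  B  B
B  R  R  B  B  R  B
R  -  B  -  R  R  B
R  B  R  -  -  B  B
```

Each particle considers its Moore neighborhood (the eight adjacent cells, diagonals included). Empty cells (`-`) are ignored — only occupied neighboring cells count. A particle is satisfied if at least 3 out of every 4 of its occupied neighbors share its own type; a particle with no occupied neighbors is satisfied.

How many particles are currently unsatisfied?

(0,0)R 2/3 ✗
(0,1)R 3/5 ✗
(0,2)B 1/5 ✗
(0,3)R 1/4 ✗
(0,5)B 3/4 ✓
(0,6)B 2/3 ✗
(1,0)B 0/4 ✗
(1,1)R 4/7 ✗
(1,2)R 3/6 ✗
(1,3)B 3/6 ✗
(1,4)B 2/6 ✗
(1,5)R 2/7 ✗
(1,6)B 3/5 ✗
(2,0)R 2/4 ✗
(2,2)B 2/5 ✗
(2,4)R 2/5 ✗
(2,5)R 2/7 ✗
(2,6)B 3/5 ✗
(3,0)R 1/2 ✗
(3,1)B 1/4 ✗
(3,2)R 0/2 ✗
(3,5)B 2/4 ✗
(3,6)B 2/3 ✗
Unsatisfied: (0,0), (0,1), (0,2), (0,3), (0,6), (1,0), (1,1), (1,2), (1,3), (1,4), (1,5), (1,6), (2,0), (2,2), (2,4), (2,5), (2,6), (3,0), (3,1), (3,2), (3,5), (3,6) — 22 in total.

22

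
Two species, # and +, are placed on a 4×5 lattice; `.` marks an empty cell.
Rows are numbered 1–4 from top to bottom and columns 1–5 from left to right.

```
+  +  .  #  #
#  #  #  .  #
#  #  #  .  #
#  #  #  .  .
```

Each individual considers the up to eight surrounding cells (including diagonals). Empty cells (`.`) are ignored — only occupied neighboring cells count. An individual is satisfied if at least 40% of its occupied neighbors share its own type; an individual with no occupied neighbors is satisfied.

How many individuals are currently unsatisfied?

(1,1)+ 1/3 not
(1,2)+ 1/4 not
(1,4)# 3/3 satisfied
(1,5)# 2/2 satisfied
(2,1)# 3/5 satisfied
(2,2)# 5/7 satisfied
(2,3)# 4/5 satisfied
(2,5)# 3/3 satisfied
(3,1)# 5/5 satisfied
(3,2)# 8/8 satisfied
(3,3)# 5/5 satisfied
(3,5)# 1/1 satisfied
(4,1)# 3/3 satisfied
(4,2)# 5/5 satisfied
(4,3)# 3/3 satisfied
Unsatisfied: (1,1), (1,2) — 2 in total.

2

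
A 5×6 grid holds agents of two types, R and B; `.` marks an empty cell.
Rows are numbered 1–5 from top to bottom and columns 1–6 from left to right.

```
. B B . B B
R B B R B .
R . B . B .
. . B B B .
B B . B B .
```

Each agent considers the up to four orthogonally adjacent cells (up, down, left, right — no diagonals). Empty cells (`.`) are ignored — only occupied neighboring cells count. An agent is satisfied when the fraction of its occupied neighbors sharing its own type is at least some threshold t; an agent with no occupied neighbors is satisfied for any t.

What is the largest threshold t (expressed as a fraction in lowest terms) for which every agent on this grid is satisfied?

0/1

Row 1: (1,2)B 2/2 · (1,3)B 2/2 · (1,5)B 2/2 · (1,6)B 1/1
Row 2: (2,1)R 1/2 · (2,2)B 2/3 · (2,3)B 3/4 · (2,4)R 0/2 · (2,5)B 2/3
Row 3: (3,1)R 1/1 · (3,3)B 2/2 · (3,5)B 2/2
Row 4: (4,3)B 2/2 · (4,4)B 3/3 · (4,5)B 3/3
Row 5: (5,1)B 1/1 · (5,2)B 1/1 · (5,4)B 2/2 · (5,5)B 2/2
The smallest same-type fraction is 0/2 at (2,4), which reduces to 0/1. Any threshold above that leaves this agent unsatisfied.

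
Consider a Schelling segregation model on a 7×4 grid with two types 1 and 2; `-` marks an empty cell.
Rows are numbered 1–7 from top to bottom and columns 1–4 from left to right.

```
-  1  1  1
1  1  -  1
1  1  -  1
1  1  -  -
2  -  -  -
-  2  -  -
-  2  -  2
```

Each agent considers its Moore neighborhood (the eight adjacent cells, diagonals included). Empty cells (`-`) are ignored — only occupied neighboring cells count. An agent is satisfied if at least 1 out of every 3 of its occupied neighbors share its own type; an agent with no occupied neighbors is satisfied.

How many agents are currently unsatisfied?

(1,2)1 3/3 ✓
(1,3)1 4/4 ✓
(1,4)1 2/2 ✓
(2,1)1 4/4 ✓
(2,2)1 5/5 ✓
(2,4)1 3/3 ✓
(3,1)1 5/5 ✓
(3,2)1 5/5 ✓
(3,4)1 1/1 ✓
(4,1)1 3/4 ✓
(4,2)1 3/4 ✓
(5,1)2 1/3 ✓
(6,2)2 2/2 ✓
(7,2)2 1/1 ✓
(7,4)2 0/0 ✓
Every one meets the threshold.

0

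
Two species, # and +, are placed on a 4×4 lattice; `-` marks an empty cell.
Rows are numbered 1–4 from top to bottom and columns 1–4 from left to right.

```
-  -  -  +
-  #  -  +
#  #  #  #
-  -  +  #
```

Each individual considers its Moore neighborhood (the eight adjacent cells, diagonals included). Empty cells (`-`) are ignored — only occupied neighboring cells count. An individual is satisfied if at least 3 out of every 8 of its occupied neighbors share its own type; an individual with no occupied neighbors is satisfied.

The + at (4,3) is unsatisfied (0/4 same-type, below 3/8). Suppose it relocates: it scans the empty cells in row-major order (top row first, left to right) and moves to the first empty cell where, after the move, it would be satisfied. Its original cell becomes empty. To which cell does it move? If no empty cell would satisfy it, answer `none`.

Vacating (4,3). Empty cells in order:
  (1,1): 0/1 same-type → still unsatisfied.
  (1,2): 0/1 same-type → still unsatisfied.
  (1,3): 2/3 same-type → satisfied — stop here.

(1,3)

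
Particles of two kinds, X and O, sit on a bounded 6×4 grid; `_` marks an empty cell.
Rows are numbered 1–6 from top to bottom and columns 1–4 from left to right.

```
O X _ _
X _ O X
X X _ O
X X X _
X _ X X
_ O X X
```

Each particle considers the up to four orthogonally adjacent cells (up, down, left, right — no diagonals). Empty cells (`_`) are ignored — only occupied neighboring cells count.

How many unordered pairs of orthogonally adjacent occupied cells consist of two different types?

5

Scan each occupied cell's neighbors to the right and below so each pair is counted once.
From row 1: 2 unlike of 2 pairs (running 2/2).
From row 2: 2 unlike of 3 pairs (running 4/5).
From row 3: 0 unlike of 3 pairs (running 4/8).
From row 4: 0 unlike of 4 pairs (running 4/12).
From row 5: 0 unlike of 3 pairs (running 4/15).
From row 6: 1 unlike of 2 pairs (running 5/17).
Total adjacent occupied pairs: 17; unlike-type pairs: 5.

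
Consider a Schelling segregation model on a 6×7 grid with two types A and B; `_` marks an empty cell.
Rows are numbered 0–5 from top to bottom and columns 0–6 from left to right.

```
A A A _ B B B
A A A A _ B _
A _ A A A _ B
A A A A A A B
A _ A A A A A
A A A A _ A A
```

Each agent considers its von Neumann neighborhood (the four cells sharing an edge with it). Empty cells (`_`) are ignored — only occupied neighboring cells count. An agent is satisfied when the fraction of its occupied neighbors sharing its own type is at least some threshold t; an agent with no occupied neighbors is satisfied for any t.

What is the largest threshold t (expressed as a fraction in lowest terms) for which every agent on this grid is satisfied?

1/3

(0,0)A 2/2
(0,1)A 3/3
(0,2)A 2/2
(0,4)B 1/1
(0,5)B 3/3
(0,6)B 1/1
(1,0)A 3/3
(1,1)A 3/3
(1,2)A 4/4
(1,3)A 2/2
(1,5)B 1/1
(2,0)A 2/2
(2,2)A 3/3
(2,3)A 4/4
(2,4)A 2/2
(2,6)B 1/1
(3,0)A 3/3
(3,1)A 2/2
(3,2)A 4/4
(3,3)A 4/4
(3,4)A 4/4
(3,5)A 2/3
(3,6)B 1/3
(4,0)A 2/2
(4,2)A 3/3
(4,3)A 4/4
(4,4)A 3/3
(4,5)A 4/4
(4,6)A 2/3
(5,0)A 2/2
(5,1)A 2/2
(5,2)A 3/3
(5,3)A 2/2
(5,5)A 2/2
(5,6)A 2/2
The smallest same-type fraction is 1/3 at (3,6), which reduces to 1/3. Any threshold above that leaves this agent unsatisfied.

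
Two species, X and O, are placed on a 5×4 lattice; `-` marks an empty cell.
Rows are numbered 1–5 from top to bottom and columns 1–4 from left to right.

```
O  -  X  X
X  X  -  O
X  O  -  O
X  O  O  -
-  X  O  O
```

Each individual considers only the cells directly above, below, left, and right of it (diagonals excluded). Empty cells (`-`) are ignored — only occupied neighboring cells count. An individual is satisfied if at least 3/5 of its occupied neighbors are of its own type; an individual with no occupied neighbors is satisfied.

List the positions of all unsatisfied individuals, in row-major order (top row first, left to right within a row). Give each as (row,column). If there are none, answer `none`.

(1,1), (1,4), (2,2), (2,4), (3,2), (4,1), (4,2), (5,2)

(1,1)O 0/1 ✗
(1,3)X 1/1 ✓
(1,4)X 1/2 ✗
(2,1)X 2/3 ✓
(2,2)X 1/2 ✗
(2,4)O 1/2 ✗
(3,1)X 2/3 ✓
(3,2)O 1/3 ✗
(3,4)O 1/1 ✓
(4,1)X 1/2 ✗
(4,2)O 2/4 ✗
(4,3)O 2/2 ✓
(5,2)X 0/2 ✗
(5,3)O 2/3 ✓
(5,4)O 1/1 ✓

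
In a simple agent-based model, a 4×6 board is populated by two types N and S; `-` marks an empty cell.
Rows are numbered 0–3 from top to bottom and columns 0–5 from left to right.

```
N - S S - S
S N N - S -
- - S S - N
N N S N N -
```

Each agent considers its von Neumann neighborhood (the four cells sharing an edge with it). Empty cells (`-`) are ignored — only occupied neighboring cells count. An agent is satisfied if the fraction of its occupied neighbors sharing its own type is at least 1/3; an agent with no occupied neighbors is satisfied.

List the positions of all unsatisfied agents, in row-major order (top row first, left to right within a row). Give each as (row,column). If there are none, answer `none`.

(0,0), (1,0)

Row 0: (0,0)N 0/1 unhappy · (0,2)S 1/2 ok · (0,3)S 1/1 ok · (0,5)S 0/0 ok
Row 1: (1,0)S 0/2 unhappy · (1,1)N 1/2 ok · (1,2)N 1/3 ok · (1,4)S 0/0 ok
Row 2: (2,2)S 2/3 ok · (2,3)S 1/2 ok · (2,5)N 0/0 ok
Row 3: (3,0)N 1/1 ok · (3,1)N 1/2 ok · (3,2)S 1/3 ok · (3,3)N 1/3 ok · (3,4)N 1/1 ok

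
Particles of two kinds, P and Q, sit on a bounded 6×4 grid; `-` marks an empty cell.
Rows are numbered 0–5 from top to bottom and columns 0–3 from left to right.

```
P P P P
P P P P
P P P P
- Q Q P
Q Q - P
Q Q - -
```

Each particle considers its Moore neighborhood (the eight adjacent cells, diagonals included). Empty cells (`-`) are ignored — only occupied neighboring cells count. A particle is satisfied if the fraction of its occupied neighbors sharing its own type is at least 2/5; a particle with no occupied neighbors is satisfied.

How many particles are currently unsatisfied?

1

Row 0: (0,0)P 3/3 satisfied · (0,1)P 5/5 satisfied · (0,2)P 5/5 satisfied · (0,3)P 3/3 satisfied
Row 1: (1,0)P 5/5 satisfied · (1,1)P 8/8 satisfied · (1,2)P 8/8 satisfied · (1,3)P 5/5 satisfied
Row 2: (2,0)P 3/4 satisfied · (2,1)P 5/7 satisfied · (2,2)P 6/8 satisfied · (2,3)P 4/5 satisfied
Row 3: (3,1)Q 3/6 satisfied · (3,2)Q 2/7 not · (3,3)P 3/4 satisfied
Row 4: (4,0)Q 4/4 satisfied · (4,1)Q 5/5 satisfied · (4,3)P 1/2 satisfied
Row 5: (5,0)Q 3/3 satisfied · (5,1)Q 3/3 satisfied
Unsatisfied: (3,2) — 1 in total.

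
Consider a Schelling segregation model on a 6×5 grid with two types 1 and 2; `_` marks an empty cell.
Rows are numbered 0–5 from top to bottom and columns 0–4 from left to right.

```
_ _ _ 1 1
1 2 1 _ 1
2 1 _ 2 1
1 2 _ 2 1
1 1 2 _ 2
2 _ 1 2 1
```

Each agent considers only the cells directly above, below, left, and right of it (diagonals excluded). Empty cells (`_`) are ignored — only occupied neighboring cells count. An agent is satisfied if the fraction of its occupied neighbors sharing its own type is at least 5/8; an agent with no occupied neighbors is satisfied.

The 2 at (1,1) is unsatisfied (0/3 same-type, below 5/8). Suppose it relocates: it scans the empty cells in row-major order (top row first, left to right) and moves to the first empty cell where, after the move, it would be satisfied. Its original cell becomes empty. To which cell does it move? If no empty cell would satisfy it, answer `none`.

(0,1)

Vacating (1,1). Empty cells in order:
  (0,0): 0/1 same-type → still unsatisfied.
  (0,1): 0/0 same-type → satisfied — stop here.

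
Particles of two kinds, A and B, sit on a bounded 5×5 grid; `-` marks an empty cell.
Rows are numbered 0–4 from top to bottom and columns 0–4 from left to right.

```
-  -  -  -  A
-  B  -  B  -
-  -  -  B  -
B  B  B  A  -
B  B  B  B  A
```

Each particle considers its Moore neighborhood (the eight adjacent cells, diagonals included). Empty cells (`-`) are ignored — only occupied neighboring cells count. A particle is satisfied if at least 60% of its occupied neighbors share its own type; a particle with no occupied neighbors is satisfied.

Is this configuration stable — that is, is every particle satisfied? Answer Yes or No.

(0,4)A 0/1 ✗
(1,1)B 0/0 ✓
(1,3)B 1/2 ✗
(2,3)B 2/3 ✓
(3,0)B 3/3 ✓
(3,1)B 5/5 ✓
(3,2)B 5/6 ✓
(3,3)A 1/5 ✗
(4,0)B 3/3 ✓
(4,1)B 5/5 ✓
(4,2)B 4/5 ✓
(4,3)B 2/4 ✗
(4,4)A 1/2 ✗
For instance (0,4) has only 0/1 same-type neighbors, below 3/5.

No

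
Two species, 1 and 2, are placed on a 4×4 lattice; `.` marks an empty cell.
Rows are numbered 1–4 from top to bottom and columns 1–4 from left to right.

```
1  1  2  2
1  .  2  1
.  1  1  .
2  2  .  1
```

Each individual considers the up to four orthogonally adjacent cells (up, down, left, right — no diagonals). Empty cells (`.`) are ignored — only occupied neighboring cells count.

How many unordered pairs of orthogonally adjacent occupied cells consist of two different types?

Scan each occupied cell's neighbors to the right and below so each pair is counted once.
From row 1: 2 unlike of 6 pairs (running 2/6).
From row 2: 2 unlike of 2 pairs (running 4/8).
From row 3: 1 unlike of 2 pairs (running 5/10).
From row 4: 0 unlike of 1 pairs (running 5/11).
Total adjacent occupied pairs: 11; unlike-type pairs: 5.

5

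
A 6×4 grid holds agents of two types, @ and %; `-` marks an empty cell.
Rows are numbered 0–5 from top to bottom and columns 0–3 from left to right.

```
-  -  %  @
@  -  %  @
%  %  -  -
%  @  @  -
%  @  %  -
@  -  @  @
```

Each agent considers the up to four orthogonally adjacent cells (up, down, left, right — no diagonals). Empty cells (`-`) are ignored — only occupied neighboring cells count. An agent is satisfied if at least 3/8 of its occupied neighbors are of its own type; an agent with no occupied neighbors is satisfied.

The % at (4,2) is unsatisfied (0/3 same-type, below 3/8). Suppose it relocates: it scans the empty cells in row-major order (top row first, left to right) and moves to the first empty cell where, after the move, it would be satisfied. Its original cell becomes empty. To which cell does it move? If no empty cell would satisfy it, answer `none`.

Vacating (4,2). Empty cells in order:
  (0,0): 0/1 same-type → still unsatisfied.
  (0,1): 1/1 same-type → satisfied — stop here.

(0,1)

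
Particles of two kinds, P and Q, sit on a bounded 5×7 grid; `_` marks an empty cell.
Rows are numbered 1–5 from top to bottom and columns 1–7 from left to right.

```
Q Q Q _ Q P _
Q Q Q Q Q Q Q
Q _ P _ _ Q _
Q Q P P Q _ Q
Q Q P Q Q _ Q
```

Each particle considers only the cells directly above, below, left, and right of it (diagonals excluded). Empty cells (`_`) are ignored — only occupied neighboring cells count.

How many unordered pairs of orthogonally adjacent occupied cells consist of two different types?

Scan each occupied cell's neighbors to the right and below so each pair is counted once.
Row 1: Q(1,1)–Q(1,2)= Q(1,1)–Q(2,1)= Q(1,2)–Q(1,3)= Q(1,2)–Q(2,2)= Q(1,3)–Q(2,3)= Q(1,5)–P(1,6)≠ Q(1,5)–Q(2,5)= P(1,6)–Q(2,6)≠  → 2/8 unlike.
Row 2: Q(2,1)–Q(2,2)= Q(2,1)–Q(3,1)= Q(2,2)–Q(2,3)= Q(2,3)–Q(2,4)= Q(2,3)–P(3,3)≠ Q(2,4)–Q(2,5)= Q(2,5)–Q(2,6)= Q(2,6)–Q(2,7)= Q(2,6)–Q(3,6)=  → 1/9 unlike.
Row 3: Q(3,1)–Q(4,1)= P(3,3)–P(4,3)=  → 0/2 unlike.
Row 4: Q(4,1)–Q(4,2)= Q(4,1)–Q(5,1)= Q(4,2)–P(4,3)≠ Q(4,2)–Q(5,2)= P(4,3)–P(4,4)= P(4,3)–P(5,3)= P(4,4)–Q(4,5)≠ P(4,4)–Q(5,4)≠ Q(4,5)–Q(5,5)= Q(4,7)–Q(5,7)=  → 3/10 unlike.
Row 5: Q(5,1)–Q(5,2)= Q(5,2)–P(5,3)≠ P(5,3)–Q(5,4)≠ Q(5,4)–Q(5,5)=  → 2/4 unlike.
Total adjacent occupied pairs: 33; unlike-type pairs: 8.

8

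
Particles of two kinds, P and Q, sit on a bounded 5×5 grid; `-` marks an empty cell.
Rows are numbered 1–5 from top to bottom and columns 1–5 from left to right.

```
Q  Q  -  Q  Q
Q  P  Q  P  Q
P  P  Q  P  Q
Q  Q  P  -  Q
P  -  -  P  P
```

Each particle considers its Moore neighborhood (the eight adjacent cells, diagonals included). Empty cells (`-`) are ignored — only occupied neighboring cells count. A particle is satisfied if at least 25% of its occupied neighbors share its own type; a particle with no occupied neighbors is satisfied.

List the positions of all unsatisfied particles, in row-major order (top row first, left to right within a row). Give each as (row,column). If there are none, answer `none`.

(2,4), (5,1)

Row 1: (1,1)Q 2/3 ok · (1,2)Q 3/4 ok · (1,4)Q 3/4 ok · (1,5)Q 2/3 ok
Row 2: (2,1)Q 2/5 ok · (2,2)P 2/7 ok · (2,3)Q 3/7 ok · (2,4)P 1/7 unhappy · (2,5)Q 3/5 ok
Row 3: (3,1)P 2/5 ok · (3,2)P 3/8 ok · (3,3)Q 2/7 ok · (3,4)P 2/7 ok · (3,5)Q 2/4 ok
Row 4: (4,1)Q 1/4 ok · (4,2)Q 2/6 ok · (4,3)P 3/5 ok · (4,5)Q 1/4 ok
Row 5: (5,1)P 0/2 unhappy · (5,4)P 2/3 ok · (5,5)P 1/2 ok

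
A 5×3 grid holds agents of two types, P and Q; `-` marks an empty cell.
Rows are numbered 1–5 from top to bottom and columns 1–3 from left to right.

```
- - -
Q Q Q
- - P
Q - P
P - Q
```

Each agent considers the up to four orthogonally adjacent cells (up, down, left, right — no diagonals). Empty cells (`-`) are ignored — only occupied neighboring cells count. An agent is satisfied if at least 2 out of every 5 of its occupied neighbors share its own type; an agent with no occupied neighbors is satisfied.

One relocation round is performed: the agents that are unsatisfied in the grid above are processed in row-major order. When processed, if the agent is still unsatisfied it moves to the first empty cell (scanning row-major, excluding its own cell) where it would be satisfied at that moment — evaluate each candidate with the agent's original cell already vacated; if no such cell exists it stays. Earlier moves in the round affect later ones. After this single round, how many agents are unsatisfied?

Initially unsatisfied (in order): (4,1), (5,1), (5,3).
  (4,1) → (1,1).
  (5,1): now satisfied by earlier moves; stays.
  (5,3) → (1,2).
Resulting grid:
Q Q -
Q Q Q
- - P
- - P
P - -
All satisfied now.

0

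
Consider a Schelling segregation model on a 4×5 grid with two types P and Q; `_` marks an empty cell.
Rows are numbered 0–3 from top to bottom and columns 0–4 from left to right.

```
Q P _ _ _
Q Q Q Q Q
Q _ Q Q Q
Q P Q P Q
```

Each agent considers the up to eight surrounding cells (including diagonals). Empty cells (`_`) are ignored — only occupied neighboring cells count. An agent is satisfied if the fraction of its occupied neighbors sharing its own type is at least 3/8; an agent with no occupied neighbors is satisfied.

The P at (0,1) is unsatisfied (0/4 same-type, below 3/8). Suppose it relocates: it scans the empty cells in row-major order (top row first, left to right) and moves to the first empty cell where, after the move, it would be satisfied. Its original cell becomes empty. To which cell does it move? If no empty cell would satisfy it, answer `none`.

none

Vacating (0,1). Empty cells in order:
  (0,2): 0/3 same-type → still unsatisfied.
  (0,3): 0/3 same-type → still unsatisfied.
  (0,4): 0/2 same-type → still unsatisfied.
  (2,1): 1/8 same-type → still unsatisfied.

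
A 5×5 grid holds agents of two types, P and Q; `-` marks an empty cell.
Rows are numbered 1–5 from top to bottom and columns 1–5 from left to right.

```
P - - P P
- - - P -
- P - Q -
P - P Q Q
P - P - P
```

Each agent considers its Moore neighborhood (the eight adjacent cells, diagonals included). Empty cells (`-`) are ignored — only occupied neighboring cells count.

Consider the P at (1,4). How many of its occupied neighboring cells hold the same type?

Occupied neighbors of (1,4): (1,5)=P, (2,4)=P.
Same type (P): 2 of 2.

2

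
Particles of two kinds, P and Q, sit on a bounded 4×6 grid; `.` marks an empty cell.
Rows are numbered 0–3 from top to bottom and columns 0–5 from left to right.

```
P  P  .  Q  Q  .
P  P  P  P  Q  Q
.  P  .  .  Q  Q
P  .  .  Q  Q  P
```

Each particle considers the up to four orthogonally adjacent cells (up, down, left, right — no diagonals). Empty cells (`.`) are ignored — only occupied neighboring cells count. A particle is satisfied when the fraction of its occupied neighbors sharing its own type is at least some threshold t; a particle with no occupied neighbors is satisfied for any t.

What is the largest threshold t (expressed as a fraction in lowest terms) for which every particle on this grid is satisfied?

0/1

Row 0: (0,0)P 2/2 · (0,1)P 2/2 · (0,3)Q 1/2 · (0,4)Q 2/2
Row 1: (1,0)P 2/2 · (1,1)P 4/4 · (1,2)P 2/2 · (1,3)P 1/3 · (1,4)Q 3/4 · (1,5)Q 2/2
Row 2: (2,1)P 1/1 · (2,4)Q 3/3 · (2,5)Q 2/3
Row 3: (3,0)P — no occupied neighbors · (3,3)Q 1/1 · (3,4)Q 2/3 · (3,5)P 0/2
The smallest same-type fraction is 0/2 at (3,5), which reduces to 0/1. Any threshold above that leaves this particle unsatisfied.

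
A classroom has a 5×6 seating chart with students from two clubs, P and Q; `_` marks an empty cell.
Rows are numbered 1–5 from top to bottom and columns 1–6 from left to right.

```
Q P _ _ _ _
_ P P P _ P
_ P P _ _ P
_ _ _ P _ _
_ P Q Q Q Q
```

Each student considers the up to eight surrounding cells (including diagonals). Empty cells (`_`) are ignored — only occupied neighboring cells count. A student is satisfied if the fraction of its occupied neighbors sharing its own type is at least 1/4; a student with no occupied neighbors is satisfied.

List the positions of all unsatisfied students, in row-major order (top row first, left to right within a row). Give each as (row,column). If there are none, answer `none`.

Row 1: (1,1)Q 0/2 not · (1,2)P 2/3 satisfied
Row 2: (2,2)P 4/5 satisfied · (2,3)P 5/5 satisfied · (2,4)P 2/2 satisfied · (2,6)P 1/1 satisfied
Row 3: (3,2)P 3/3 satisfied · (3,3)P 5/5 satisfied · (3,6)P 1/1 satisfied
Row 4: (4,4)P 1/4 satisfied
Row 5: (5,2)P 0/1 not · (5,3)Q 1/3 satisfied · (5,4)Q 2/3 satisfied · (5,5)Q 2/3 satisfied · (5,6)Q 1/1 satisfied

(1,1), (5,2)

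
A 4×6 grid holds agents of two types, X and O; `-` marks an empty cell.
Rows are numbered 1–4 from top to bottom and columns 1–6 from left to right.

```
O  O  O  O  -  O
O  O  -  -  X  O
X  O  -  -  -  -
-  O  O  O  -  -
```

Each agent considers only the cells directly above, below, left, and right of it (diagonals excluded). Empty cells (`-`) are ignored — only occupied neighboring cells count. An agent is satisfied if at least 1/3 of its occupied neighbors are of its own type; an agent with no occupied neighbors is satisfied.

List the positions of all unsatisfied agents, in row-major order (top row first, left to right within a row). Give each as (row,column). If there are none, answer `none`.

Row 1: (1,1)O 2/2 ✓ · (1,2)O 3/3 ✓ · (1,3)O 2/2 ✓ · (1,4)O 1/1 ✓ · (1,6)O 1/1 ✓
Row 2: (2,1)O 2/3 ✓ · (2,2)O 3/3 ✓ · (2,5)X 0/1 ✗ · (2,6)O 1/2 ✓
Row 3: (3,1)X 0/2 ✗ · (3,2)O 2/3 ✓
Row 4: (4,2)O 2/2 ✓ · (4,3)O 2/2 ✓ · (4,4)O 1/1 ✓

(2,5), (3,1)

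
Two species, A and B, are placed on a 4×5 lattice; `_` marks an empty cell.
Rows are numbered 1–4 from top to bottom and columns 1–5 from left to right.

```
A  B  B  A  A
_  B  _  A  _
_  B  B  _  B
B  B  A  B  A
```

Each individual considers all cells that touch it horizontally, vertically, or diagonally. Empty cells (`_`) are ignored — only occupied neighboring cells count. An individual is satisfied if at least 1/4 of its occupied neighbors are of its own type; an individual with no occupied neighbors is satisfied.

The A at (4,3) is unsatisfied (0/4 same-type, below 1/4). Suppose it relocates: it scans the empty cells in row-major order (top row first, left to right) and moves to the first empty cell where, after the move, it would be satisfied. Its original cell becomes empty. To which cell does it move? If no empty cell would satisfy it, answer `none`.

Vacating (4,3). Empty cells in order:
  (2,1): 1/4 same-type → satisfied — stop here.

(2,1)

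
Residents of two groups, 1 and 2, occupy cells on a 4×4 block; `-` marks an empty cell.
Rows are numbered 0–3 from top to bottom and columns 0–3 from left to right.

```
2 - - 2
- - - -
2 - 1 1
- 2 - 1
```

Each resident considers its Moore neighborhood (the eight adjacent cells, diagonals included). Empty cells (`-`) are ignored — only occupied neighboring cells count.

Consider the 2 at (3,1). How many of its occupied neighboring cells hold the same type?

1

Occupied neighbors of (3,1): (2,0)=2, (2,2)=1.
Same type (2): 1 of 2.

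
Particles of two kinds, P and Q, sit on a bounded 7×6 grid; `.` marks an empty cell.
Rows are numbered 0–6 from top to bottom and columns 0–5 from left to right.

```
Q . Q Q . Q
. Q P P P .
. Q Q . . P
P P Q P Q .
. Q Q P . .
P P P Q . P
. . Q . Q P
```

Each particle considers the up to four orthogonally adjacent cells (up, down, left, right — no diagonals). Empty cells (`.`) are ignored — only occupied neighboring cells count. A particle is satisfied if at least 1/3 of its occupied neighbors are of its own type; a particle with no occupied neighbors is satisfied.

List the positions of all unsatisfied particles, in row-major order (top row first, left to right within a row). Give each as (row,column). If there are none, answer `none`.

(1,2), (3,1), (3,4), (5,2), (5,3), (6,2), (6,4)

Row 0: (0,0)Q 0/0 satisfied · (0,2)Q 1/2 satisfied · (0,3)Q 1/2 satisfied · (0,5)Q 0/0 satisfied
Row 1: (1,1)Q 1/2 satisfied · (1,2)P 1/4 not · (1,3)P 2/3 satisfied · (1,4)P 1/1 satisfied
Row 2: (2,1)Q 2/3 satisfied · (2,2)Q 2/3 satisfied · (2,5)P 0/0 satisfied
Row 3: (3,0)P 1/1 satisfied · (3,1)P 1/4 not · (3,2)Q 2/4 satisfied · (3,3)P 1/3 satisfied · (3,4)Q 0/1 not
Row 4: (4,1)Q 1/3 satisfied · (4,2)Q 2/4 satisfied · (4,3)P 1/3 satisfied
Row 5: (5,0)P 1/1 satisfied · (5,1)P 2/3 satisfied · (5,2)P 1/4 not · (5,3)Q 0/2 not · (5,5)P 1/1 satisfied
Row 6: (6,2)Q 0/1 not · (6,4)Q 0/1 not · (6,5)P 1/2 satisfied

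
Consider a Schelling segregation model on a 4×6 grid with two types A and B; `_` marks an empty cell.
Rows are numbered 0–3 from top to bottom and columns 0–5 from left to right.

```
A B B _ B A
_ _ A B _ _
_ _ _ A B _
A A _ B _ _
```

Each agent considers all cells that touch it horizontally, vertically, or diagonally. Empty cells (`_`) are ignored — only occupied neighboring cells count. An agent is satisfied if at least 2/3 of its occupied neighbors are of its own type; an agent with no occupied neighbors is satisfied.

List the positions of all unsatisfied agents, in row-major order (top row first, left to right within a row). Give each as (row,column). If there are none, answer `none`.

(0,0), (0,1), (0,4), (0,5), (1,2), (1,3), (2,3), (3,3)

(0,0)A 0/1 ✗
(0,1)B 1/3 ✗
(0,2)B 2/3 ✓
(0,4)B 1/2 ✗
(0,5)A 0/1 ✗
(1,2)A 1/4 ✗
(1,3)B 3/5 ✗
(2,3)A 1/4 ✗
(2,4)B 2/3 ✓
(3,0)A 1/1 ✓
(3,1)A 1/1 ✓
(3,3)B 1/2 ✗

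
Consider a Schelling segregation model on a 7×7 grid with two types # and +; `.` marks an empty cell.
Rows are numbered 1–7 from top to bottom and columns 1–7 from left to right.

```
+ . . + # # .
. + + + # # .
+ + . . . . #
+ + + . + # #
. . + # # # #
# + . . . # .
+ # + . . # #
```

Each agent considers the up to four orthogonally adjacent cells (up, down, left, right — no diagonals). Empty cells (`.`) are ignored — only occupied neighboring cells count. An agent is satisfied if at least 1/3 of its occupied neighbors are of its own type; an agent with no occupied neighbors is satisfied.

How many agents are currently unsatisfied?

(1,1)+ 0/0 ✓
(1,4)+ 1/2 ✓
(1,5)# 2/3 ✓
(1,6)# 2/2 ✓
(2,2)+ 2/2 ✓
(2,3)+ 2/2 ✓
(2,4)+ 2/3 ✓
(2,5)# 2/3 ✓
(2,6)# 2/2 ✓
(3,1)+ 2/2 ✓
(3,2)+ 3/3 ✓
(3,7)# 1/1 ✓
(4,1)+ 2/2 ✓
(4,2)+ 3/3 ✓
(4,3)+ 2/2 ✓
(4,5)+ 0/2 ✗
(4,6)# 2/3 ✓
(4,7)# 3/3 ✓
(5,3)+ 1/2 ✓
(5,4)# 1/2 ✓
(5,5)# 2/3 ✓
(5,6)# 4/4 ✓
(5,7)# 2/2 ✓
(6,1)# 0/2 ✗
(6,2)+ 0/2 ✗
(6,6)# 2/2 ✓
(7,1)+ 0/2 ✗
(7,2)# 0/3 ✗
(7,3)+ 0/1 ✗
(7,6)# 2/2 ✓
(7,7)# 1/1 ✓
Unsatisfied: (4,5), (6,1), (6,2), (7,1), (7,2), (7,3) — 6 in total.

6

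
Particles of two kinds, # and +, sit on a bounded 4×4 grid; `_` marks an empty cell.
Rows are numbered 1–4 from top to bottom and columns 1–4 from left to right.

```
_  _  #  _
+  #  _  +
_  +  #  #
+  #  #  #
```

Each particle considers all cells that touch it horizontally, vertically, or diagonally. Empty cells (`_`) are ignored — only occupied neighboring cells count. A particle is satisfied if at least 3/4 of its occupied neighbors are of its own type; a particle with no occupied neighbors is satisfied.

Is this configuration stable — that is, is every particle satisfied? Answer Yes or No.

No

Row 1: (1,3)# 1/2 unhappy
Row 2: (2,1)+ 1/2 unhappy · (2,2)# 2/4 unhappy · (2,4)+ 0/3 unhappy
Row 3: (3,2)+ 2/6 unhappy · (3,3)# 5/7 unhappy · (3,4)# 3/4 ok
Row 4: (4,1)+ 1/2 unhappy · (4,2)# 2/4 unhappy · (4,3)# 4/5 ok · (4,4)# 3/3 ok
For instance (1,3) has only 1/2 same-type neighbors, below 3/4.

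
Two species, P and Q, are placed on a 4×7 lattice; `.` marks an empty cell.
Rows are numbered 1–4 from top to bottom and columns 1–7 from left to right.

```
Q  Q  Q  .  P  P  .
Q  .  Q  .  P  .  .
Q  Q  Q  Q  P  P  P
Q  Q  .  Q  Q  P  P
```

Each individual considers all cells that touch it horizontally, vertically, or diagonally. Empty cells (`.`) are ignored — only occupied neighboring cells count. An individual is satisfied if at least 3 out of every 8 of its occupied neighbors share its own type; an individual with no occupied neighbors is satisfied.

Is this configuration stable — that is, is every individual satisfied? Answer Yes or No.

(1,1)Q 2/2 satisfied
(1,2)Q 4/4 satisfied
(1,3)Q 2/2 satisfied
(1,5)P 2/2 satisfied
(1,6)P 2/2 satisfied
(2,1)Q 4/4 satisfied
(2,3)Q 5/5 satisfied
(2,5)P 4/5 satisfied
(3,1)Q 4/4 satisfied
(3,2)Q 6/6 satisfied
(3,3)Q 5/5 satisfied
(3,4)Q 4/6 satisfied
(3,5)P 3/6 satisfied
(3,6)P 5/6 satisfied
(3,7)P 3/3 satisfied
(4,1)Q 3/3 satisfied
(4,2)Q 4/4 satisfied
(4,4)Q 3/4 satisfied
(4,5)Q 2/5 satisfied
(4,6)P 4/5 satisfied
(4,7)P 3/3 satisfied
All meet the threshold, so the configuration is stable.

Yes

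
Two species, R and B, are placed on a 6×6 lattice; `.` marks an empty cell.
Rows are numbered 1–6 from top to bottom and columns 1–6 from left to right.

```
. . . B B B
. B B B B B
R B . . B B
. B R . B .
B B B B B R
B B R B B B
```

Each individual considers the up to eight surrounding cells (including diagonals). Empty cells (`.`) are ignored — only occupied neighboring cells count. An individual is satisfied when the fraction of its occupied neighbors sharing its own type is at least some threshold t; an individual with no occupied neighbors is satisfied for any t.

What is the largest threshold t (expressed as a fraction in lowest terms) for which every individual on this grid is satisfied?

Row 1: (1,4)B 4/4 · (1,5)B 5/5 · (1,6)B 3/3
Row 2: (2,2)B 2/3 · (2,3)B 4/4 · (2,4)B 5/5 · (2,5)B 7/7 · (2,6)B 5/5
Row 3: (3,1)R 0/3 · (3,2)B 3/5 · (3,5)B 5/5 · (3,6)B 4/4
Row 4: (4,2)B 4/6 · (4,3)R 0/5 · (4,5)B 4/5
Row 5: (5,1)B 4/4 · (5,2)B 5/7 · (5,3)B 5/7 · (5,4)B 5/7 · (5,5)B 5/6 · (5,6)R 0/4
Row 6: (6,1)B 3/3 · (6,2)B 4/5 · (6,3)R 0/5 · (6,4)B 4/5 · (6,5)B 4/5 · (6,6)B 2/3
The smallest same-type fraction is 0/3 at (3,1), which reduces to 0/1. Any threshold above that leaves this individual unsatisfied.

0/1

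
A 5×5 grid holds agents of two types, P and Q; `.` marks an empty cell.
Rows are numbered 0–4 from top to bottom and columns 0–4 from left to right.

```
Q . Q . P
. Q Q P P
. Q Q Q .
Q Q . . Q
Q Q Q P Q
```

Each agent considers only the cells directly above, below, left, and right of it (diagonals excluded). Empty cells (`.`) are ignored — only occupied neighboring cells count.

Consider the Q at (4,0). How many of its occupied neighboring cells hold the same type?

2

Occupied neighbors of (4,0): (3,0)=Q, (4,1)=Q.
Same type (Q): 2 of 2.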